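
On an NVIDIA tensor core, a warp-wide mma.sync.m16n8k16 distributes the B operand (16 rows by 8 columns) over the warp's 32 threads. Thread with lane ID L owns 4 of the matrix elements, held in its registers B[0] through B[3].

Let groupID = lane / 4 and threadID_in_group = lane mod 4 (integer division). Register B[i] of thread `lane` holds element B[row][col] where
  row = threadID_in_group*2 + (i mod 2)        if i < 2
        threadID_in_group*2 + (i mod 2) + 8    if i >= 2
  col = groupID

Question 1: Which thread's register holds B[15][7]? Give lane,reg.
31,3

c:7=>grp=7  r:15=>rB=1,tig=3,lo=1
L=7*4+3=31  i=1*2+1=3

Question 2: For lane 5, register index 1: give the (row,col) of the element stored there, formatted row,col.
3,1

L=5=>grp=5>>2=1, tig=5&3=1
[1]=>row 1·2+1+0=3  col grp=1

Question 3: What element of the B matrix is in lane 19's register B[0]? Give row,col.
lane 19: grp=4 (19/4), tig=3 (19%4)
i=0: r=3*2+0+0=6, c=grp=4

6,4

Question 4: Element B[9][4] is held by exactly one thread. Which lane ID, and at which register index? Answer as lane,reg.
c=4⇒gr=4  r=9⇒Rb=1,th=0,odd=1
L=4*4+0=16  i=1*2+1=3

16,3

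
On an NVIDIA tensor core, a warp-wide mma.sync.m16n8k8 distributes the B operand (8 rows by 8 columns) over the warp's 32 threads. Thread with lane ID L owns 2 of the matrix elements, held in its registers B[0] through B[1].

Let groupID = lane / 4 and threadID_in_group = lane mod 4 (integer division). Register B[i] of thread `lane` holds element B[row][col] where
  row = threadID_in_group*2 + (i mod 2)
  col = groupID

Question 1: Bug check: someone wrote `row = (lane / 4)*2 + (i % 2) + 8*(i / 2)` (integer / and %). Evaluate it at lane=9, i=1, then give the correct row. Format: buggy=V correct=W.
`(lane / 4)*2 + (i % 2) + 8*(i / 2)`[9,1]->5
L=9->g=9>>2=2, t=9&3=1
[1]->row 1·2+1=3  col g=2
row: 5 vs 3

buggy=5 correct=3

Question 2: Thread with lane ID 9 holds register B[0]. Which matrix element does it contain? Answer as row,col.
2,2

L=9⇒gr=9>>2=2, th=9&3=1
[0]⇒row 1·2+0=2  col gr=2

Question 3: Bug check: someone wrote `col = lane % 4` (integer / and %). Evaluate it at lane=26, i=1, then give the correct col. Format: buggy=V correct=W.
buggy=2 correct=6

`lane % 4`[26,1]->2
L=26->g=26>>2=6, t=26&3=2
[1]->row 2·2+1=5  col g=6
col: 2 vs 6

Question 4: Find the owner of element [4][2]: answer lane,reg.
10,0

c=2⇒gr=2  r=4⇒th=2,odd=0
L=2*4+2=10  i=0=0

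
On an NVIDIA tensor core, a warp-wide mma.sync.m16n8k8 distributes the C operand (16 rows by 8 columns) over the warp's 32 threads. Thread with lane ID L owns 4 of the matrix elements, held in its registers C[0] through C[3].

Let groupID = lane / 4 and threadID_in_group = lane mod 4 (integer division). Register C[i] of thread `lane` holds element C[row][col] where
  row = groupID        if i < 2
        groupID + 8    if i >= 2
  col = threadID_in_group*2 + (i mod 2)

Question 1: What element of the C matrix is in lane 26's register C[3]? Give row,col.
14,5

lane 26=>26/4=6, 26 mod 4=2
i=3  r:6+8=>14  c:2·2+1=>5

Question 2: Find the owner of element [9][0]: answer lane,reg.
4,2

r:9=>grp=1,rB=1  c:0=>tig=0,lo=0
L=1*4+0=4  i=1*2+0=2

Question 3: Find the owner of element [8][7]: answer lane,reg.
3,3

r: 8->gid=0,r8=1  c: 7->tid=3,i&1=1
L=0*4+3=3  i=1*2+1=3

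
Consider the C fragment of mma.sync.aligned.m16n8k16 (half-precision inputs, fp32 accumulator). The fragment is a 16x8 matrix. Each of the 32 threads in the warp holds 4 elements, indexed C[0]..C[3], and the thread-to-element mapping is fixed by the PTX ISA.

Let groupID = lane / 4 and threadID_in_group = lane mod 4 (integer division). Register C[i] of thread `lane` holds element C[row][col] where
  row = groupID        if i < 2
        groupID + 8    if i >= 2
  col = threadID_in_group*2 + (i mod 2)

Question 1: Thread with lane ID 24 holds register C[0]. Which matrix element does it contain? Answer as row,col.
lane 24->24/4=6, 24 mod 4=0
i=0  r:6+0->6  c:2·0+0->0

6,0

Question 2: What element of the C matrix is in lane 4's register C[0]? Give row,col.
L=4=>grp=4>>2=1, tig=4&3=0
[0]=>row 1+0=1  col 0·2+0=0

1,0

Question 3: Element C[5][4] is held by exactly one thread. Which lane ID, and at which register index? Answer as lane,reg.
r:5=>grp=5,rB=0  c:4=>tig=2,lo=0
L=5*4+2=22  i=0*2+0=0

22,0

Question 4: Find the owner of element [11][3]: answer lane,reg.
13,3

r=11⇒gr=3,Rb=1  c=3⇒th=1,odd=1
L=3*4+1=13  i=1*2+1=3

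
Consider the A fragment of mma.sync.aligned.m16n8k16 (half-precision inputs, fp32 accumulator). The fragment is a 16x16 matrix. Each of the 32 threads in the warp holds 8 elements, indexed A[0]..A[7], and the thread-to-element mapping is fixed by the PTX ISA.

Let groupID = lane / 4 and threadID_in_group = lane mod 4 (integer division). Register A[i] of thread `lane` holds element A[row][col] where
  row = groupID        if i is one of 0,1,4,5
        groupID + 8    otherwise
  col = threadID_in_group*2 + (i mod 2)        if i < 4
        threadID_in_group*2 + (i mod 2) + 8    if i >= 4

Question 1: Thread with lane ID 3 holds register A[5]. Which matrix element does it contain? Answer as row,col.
L=3->gid=3>>2=0, tid=3&3=3
[5]->row 0+0=0  col 3·2+1+8=15

0,15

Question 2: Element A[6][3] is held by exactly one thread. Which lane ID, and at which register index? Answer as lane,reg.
r=6->g=6,rb=0  c=3->cb=0,t=1,b0=1
L=6*4+1=25  i=0*4+0*2+1=1

25,1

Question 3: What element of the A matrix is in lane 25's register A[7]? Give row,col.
25: g=6,t=1
[7] (6+8,1*2+1+8) = (14,11)

14,11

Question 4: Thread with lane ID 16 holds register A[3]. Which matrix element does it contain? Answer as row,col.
12,1

lane 16: g=4 (16/4), t=0 (16%4)
i=3: r=4+8=12, c=0*2+1+0=1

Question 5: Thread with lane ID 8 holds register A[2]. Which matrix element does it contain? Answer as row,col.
10,0

lane 8: G=2 (8/4), T=0 (8%4)
i=2: r=2+8=10, c=0*2+0+0=0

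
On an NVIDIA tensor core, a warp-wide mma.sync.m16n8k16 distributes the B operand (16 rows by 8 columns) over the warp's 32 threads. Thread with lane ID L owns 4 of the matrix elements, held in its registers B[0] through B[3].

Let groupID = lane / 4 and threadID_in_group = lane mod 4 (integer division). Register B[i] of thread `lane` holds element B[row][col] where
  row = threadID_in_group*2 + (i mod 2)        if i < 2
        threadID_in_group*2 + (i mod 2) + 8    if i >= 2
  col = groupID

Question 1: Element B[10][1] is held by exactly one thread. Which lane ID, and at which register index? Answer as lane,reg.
c=1⇒gr=1  r=10⇒Rb=1,th=1,odd=0
L=1*4+1=5  i=1*2+0=2

5,2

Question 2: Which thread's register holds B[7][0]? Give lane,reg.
c: 0->gid=0  r: 7->r8=0,tid=3,i&1=1
L=0*4+3=3  i=0*2+1=1

3,1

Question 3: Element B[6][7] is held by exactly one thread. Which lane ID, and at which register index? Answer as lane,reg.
c=7->g=7  r=6->rb=0,t=3,b0=0
L=7*4+3=31  i=0*2+0=0

31,0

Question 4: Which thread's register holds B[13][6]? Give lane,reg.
c:6=>grp=6  r:13=>rB=1,tig=2,lo=1
L=6*4+2=26  i=1*2+1=3

26,3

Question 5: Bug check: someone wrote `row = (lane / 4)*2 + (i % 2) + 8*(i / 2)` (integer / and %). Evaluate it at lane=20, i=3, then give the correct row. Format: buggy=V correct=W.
`(lane / 4)*2 + (i % 2) + 8*(i / 2)`[20,3]→19
lane 20→20/4=5, 20 mod 4=0
i=3  r:2·0+1+8→9  c:5
row: 19 vs 9

buggy=19 correct=9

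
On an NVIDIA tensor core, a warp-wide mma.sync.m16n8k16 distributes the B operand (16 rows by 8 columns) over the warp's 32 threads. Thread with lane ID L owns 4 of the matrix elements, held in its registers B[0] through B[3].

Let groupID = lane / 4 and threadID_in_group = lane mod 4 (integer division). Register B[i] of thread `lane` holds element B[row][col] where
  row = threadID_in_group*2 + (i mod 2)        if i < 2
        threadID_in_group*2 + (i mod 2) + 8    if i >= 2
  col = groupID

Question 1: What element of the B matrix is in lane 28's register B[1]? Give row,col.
lane 28⇒28/4=7, 28 mod 4=0
i=1  r:2·0+1+0⇒1  c:7

1,7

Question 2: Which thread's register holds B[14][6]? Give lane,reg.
27,2

c=6→G=6  r=14→rhi=1,T=3,p=0
L=6*4+3=27  i=1*2+0=2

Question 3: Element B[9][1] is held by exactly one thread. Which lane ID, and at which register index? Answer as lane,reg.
4,3

c: 1->gid=1  r: 9->r8=1,tid=0,i&1=1
L=1*4+0=4  i=1*2+1=3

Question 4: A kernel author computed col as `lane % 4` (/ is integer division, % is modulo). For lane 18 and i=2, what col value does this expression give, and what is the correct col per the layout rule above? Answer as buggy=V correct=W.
buggy=2 correct=4

`lane % 4`[18,2]=>2
L=18=>grp=18>>2=4, tig=18&3=2
[2]=>row 2·2+0+8=12  col grp=4
col: 2 vs 4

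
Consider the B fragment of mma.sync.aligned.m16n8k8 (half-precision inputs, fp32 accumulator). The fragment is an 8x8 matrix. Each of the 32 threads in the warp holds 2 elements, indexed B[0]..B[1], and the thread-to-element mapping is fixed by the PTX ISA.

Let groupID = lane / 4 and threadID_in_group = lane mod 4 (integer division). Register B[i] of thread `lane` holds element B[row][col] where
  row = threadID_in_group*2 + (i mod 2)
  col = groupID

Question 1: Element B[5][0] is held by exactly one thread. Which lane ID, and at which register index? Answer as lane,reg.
c=0->g=0  r=5->t=2,b0=1
L=0*4+2=2  i=1=1

2,1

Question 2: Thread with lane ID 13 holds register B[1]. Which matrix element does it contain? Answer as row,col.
3,3

13: grp=3,tig=1
[1] (1*2+1,3) = (3,3)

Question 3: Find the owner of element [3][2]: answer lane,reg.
9,1

c=2⇒gr=2  r=3⇒th=1,odd=1
L=2*4+1=9  i=1=1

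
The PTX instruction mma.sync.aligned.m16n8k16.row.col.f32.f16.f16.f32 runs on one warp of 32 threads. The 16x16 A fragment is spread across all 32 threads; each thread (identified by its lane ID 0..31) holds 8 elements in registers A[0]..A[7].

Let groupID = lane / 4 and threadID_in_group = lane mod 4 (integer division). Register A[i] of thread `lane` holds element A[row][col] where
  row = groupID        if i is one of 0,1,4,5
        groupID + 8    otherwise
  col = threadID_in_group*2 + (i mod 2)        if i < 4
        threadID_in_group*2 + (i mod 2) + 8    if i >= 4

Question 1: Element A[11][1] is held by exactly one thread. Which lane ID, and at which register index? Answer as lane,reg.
12,3

r=11⇒gr=3,Rb=1  c=1⇒Cb=0,th=0,odd=1
L=3*4+0=12  i=0*4+1*2+1=3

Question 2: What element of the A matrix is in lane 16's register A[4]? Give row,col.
16: G=4,T=0
[4] (4+0,0*2+0+8) = (4,8)

4,8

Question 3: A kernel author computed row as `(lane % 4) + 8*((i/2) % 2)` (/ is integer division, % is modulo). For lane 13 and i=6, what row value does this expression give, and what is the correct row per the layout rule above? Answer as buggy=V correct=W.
`(lane % 4) + 8*((i/2) % 2)`[13,6]→9
13: G=3,T=1
[6] (3+8,1*2+0+8) = (11,10)
row: 9 vs 11

buggy=9 correct=11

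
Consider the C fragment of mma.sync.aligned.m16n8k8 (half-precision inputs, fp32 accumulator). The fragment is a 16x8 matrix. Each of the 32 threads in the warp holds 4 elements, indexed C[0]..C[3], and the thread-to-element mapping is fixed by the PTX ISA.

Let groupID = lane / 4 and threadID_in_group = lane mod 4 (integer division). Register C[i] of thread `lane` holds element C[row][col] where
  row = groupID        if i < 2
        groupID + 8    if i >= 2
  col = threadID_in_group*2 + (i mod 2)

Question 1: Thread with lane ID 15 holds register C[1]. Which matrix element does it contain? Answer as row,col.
15: G=3,T=3
[1] (3+0,3*2+1) = (3,7)

3,7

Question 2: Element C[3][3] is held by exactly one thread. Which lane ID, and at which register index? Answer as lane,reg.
13,1

r=3->g=3,rb=0  c=3->t=1,b0=1
L=3*4+1=13  i=0*2+1=1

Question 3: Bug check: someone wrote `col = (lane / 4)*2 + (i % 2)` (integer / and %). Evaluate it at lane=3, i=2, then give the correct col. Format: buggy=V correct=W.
buggy=0 correct=6

`(lane / 4)*2 + (i % 2)`[3,2]->0
lane 3: gid=0 (3/4), tid=3 (3%4)
i=2: r=0+8=8, c=3*2+0=6
col: 0 vs 6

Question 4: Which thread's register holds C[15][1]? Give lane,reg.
28,3

r:15=>grp=7,rB=1  c:1=>tig=0,lo=1
L=7*4+0=28  i=1*2+1=3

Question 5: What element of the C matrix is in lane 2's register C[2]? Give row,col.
lane 2: G=0 (2/4), T=2 (2%4)
i=2: r=0+8=8, c=2*2+0=4

8,4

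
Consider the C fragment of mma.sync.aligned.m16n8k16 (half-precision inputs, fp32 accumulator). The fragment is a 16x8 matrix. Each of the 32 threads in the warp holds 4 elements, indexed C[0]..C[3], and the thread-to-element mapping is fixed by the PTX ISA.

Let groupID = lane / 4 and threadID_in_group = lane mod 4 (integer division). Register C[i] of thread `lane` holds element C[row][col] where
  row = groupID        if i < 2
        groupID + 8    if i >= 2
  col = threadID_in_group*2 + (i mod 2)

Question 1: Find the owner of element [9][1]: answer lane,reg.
4,3

r:9=>grp=1,rB=1  c:1=>tig=0,lo=1
L=1*4+0=4  i=1*2+1=3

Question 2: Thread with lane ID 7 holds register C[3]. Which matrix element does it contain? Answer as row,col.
9,7

L=7->gid=7>>2=1, tid=7&3=3
[3]->row 1+8=9  col 3·2+1=7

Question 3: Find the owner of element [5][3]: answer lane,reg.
21,1

r=5→G=5,rhi=0  c=3→T=1,p=1
L=5*4+1=21  i=0*2+1=1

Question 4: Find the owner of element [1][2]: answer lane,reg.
5,0

r:1=>grp=1,rB=0  c:2=>tig=1,lo=0
L=1*4+1=5  i=0*2+0=0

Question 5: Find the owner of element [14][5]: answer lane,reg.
r: 14->gid=6,r8=1  c: 5->tid=2,i&1=1
L=6*4+2=26  i=1*2+1=3

26,3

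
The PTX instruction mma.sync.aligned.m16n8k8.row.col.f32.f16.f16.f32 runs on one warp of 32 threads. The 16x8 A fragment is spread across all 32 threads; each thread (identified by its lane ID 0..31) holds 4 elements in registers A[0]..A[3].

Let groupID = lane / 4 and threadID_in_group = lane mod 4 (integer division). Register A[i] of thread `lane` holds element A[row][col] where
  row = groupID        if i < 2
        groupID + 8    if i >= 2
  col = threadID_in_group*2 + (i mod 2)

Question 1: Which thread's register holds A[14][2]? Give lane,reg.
25,2

r: 14->gid=6,r8=1  c: 2->tid=1,i&1=0
L=6*4+1=25  i=1*2+0=2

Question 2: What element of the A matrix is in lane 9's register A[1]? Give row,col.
2,3

lane 9⇒9/4=2, 9 mod 4=1
i=1  r:2+0⇒2  c:2·1+1⇒3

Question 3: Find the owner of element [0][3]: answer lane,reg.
r=0→G=0,rhi=0  c=3→T=1,p=1
L=0*4+1=1  i=0*2+1=1

1,1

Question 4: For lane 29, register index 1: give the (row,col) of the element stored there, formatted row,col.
7,3

lane 29=>29/4=7, 29 mod 4=1
i=1  r:7+0=>7  c:2·1+1=>3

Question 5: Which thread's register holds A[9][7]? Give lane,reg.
7,3

r=9⇒gr=1,Rb=1  c=7⇒th=3,odd=1
L=1*4+3=7  i=1*2+1=3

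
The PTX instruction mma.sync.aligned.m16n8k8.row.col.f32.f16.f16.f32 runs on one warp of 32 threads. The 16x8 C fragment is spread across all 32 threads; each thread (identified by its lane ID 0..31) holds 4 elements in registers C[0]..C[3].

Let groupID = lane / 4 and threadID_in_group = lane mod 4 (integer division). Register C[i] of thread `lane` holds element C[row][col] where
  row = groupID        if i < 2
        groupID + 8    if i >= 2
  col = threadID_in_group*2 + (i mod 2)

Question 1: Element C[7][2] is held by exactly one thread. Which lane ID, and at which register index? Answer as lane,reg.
r:7=>grp=7,rB=0  c:2=>tig=1,lo=0
L=7*4+1=29  i=0*2+0=0

29,0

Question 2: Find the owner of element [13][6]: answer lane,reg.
r=13⇒gr=5,Rb=1  c=6⇒th=3,odd=0
L=5*4+3=23  i=1*2+0=2

23,2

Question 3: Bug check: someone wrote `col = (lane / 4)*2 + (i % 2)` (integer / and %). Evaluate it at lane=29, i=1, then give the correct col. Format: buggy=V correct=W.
`(lane / 4)*2 + (i % 2)`[29,1]→15
L=29→G=29>>2=7, T=29&3=1
[1]→row 7+0=7  col 1·2+1=3
col: 15 vs 3

buggy=15 correct=3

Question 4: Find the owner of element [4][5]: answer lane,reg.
18,1

r:4=>grp=4,rB=0  c:5=>tig=2,lo=1
L=4*4+2=18  i=0*2+1=1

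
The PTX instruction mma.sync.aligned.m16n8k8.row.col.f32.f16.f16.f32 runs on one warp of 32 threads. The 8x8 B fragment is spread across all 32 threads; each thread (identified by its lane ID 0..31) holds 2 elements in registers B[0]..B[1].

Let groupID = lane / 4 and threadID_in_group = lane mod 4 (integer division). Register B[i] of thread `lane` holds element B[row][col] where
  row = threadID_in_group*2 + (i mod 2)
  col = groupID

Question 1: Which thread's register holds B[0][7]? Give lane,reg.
c=7⇒gr=7  r=0⇒th=0,odd=0
L=7*4+0=28  i=0=0

28,0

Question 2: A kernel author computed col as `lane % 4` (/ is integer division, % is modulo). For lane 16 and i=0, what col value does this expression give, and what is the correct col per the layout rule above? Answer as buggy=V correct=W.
`lane % 4`[16,0]=>0
lane 16: grp=4 (16/4), tig=0 (16%4)
i=0: r=0*2+0=0, c=grp=4
col: 0 vs 4

buggy=0 correct=4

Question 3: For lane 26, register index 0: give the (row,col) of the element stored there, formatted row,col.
4,6

L=26=>grp=26>>2=6, tig=26&3=2
[0]=>row 2·2+0=4  col grp=6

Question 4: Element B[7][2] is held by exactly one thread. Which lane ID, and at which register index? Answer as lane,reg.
c=2->g=2  r=7->t=3,b0=1
L=2*4+3=11  i=1=1

11,1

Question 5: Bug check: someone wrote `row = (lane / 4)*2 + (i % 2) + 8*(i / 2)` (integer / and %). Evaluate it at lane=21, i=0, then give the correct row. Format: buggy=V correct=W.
`(lane / 4)*2 + (i % 2) + 8*(i / 2)`[21,0]→10
L=21→G=21>>2=5, T=21&3=1
[0]→row 1·2+0=2  col G=5
row: 10 vs 2

buggy=10 correct=2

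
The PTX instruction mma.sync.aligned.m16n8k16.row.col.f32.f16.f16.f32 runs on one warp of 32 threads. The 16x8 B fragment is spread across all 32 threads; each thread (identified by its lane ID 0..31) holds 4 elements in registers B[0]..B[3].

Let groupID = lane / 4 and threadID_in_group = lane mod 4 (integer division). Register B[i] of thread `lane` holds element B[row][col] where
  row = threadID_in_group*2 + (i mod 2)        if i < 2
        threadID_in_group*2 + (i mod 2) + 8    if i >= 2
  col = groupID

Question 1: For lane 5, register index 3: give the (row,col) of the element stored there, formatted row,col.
lane 5=>5/4=1, 5 mod 4=1
i=3  r:2·1+1+8=>11  c:1

11,1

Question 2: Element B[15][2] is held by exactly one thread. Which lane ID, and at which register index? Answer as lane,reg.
c=2->g=2  r=15->rb=1,t=3,b0=1
L=2*4+3=11  i=1*2+1=3

11,3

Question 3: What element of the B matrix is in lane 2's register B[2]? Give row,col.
12,0

lane 2: G=0 (2/4), T=2 (2%4)
i=2: r=2*2+0+8=12, c=G=0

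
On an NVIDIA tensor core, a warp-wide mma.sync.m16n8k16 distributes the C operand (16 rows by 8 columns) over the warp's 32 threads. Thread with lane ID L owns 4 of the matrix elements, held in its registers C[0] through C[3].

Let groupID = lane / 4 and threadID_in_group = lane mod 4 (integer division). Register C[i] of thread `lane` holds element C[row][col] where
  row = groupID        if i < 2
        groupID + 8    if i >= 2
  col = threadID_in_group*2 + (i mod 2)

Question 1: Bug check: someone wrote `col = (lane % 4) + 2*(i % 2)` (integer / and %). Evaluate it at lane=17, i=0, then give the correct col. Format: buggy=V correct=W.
buggy=1 correct=2

`(lane % 4) + 2*(i % 2)`[17,0]=>1
lane 17: grp=4 (17/4), tig=1 (17%4)
i=0: r=4+0=4, c=1*2+0=2
col: 1 vs 2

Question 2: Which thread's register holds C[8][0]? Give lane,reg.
r=8->g=0,rb=1  c=0->t=0,b0=0
L=0*4+0=0  i=1*2+0=2

0,2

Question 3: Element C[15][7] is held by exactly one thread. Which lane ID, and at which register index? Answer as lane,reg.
31,3

r:15=>grp=7,rB=1  c:7=>tig=3,lo=1
L=7*4+3=31  i=1*2+1=3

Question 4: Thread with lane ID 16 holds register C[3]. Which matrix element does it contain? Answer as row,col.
lane 16: gid=4 (16/4), tid=0 (16%4)
i=3: r=4+8=12, c=0*2+1=1

12,1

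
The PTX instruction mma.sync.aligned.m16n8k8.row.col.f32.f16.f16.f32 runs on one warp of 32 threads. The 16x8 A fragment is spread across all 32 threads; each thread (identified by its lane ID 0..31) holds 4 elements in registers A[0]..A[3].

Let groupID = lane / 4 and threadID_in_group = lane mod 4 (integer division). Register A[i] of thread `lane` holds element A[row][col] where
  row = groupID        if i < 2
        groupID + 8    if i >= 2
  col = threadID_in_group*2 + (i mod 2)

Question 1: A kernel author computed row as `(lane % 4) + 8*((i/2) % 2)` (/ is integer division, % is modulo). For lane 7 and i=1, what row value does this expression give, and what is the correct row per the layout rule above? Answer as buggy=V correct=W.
`(lane % 4) + 8*((i/2) % 2)`[7,1]=>3
lane 7=>7/4=1, 7 mod 4=3
i=1  r:1+0=>1  c:2·3+1=>7
row: 3 vs 1

buggy=3 correct=1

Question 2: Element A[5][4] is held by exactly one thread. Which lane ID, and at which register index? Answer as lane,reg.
r=5->g=5,rb=0  c=4->t=2,b0=0
L=5*4+2=22  i=0*2+0=0

22,0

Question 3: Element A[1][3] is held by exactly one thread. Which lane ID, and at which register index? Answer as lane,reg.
5,1

r=1->g=1,rb=0  c=3->t=1,b0=1
L=1*4+1=5  i=0*2+1=1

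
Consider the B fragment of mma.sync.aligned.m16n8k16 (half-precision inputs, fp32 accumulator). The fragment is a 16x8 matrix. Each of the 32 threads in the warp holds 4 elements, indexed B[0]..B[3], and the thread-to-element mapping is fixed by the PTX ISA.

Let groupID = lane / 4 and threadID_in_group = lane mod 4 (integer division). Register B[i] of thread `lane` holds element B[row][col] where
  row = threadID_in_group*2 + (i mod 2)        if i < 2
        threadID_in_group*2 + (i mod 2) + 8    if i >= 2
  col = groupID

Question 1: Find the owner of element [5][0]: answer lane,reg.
c=0→G=0  r=5→rhi=0,T=2,p=1
L=0*4+2=2  i=0*2+1=1

2,1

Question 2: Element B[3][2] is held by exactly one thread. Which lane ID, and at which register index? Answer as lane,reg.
9,1

c:2=>grp=2  r:3=>rB=0,tig=1,lo=1
L=2*4+1=9  i=0*2+1=1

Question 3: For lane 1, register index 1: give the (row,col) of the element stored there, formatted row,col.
3,0

lane 1->1/4=0, 1 mod 4=1
i=1  r:2·1+1+0->3  c:0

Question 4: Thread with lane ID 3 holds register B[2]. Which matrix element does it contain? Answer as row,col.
L=3=>grp=3>>2=0, tig=3&3=3
[2]=>row 3·2+0+8=14  col grp=0

14,0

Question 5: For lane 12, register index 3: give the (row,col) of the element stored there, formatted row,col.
lane 12: g=3 (12/4), t=0 (12%4)
i=3: r=0*2+1+8=9, c=g=3

9,3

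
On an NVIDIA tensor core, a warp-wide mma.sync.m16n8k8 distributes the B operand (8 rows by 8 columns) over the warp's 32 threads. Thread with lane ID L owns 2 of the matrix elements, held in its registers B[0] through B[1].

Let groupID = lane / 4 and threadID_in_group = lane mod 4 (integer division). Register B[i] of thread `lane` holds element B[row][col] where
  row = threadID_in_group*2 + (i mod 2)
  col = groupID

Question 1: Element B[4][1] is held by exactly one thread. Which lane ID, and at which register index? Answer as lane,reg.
c=1→G=1  r=4→T=2,p=0
L=1*4+2=6  i=0=0

6,0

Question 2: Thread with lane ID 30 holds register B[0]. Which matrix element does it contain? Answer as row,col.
L=30⇒gr=30>>2=7, th=30&3=2
[0]⇒row 2·2+0=4  col gr=7

4,7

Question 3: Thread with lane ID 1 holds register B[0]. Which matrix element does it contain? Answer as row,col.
L=1->g=1>>2=0, t=1&3=1
[0]->row 1·2+0=2  col g=0

2,0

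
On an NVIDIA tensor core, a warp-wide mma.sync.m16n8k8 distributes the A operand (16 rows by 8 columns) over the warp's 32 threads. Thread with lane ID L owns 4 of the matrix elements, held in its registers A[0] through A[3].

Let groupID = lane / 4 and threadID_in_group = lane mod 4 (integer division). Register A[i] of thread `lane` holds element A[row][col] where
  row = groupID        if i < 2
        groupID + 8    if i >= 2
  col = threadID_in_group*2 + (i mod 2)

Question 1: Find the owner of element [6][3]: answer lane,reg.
r=6→G=6,rhi=0  c=3→T=1,p=1
L=6*4+1=25  i=0*2+1=1

25,1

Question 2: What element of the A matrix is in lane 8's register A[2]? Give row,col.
10,0

lane 8: g=2 (8/4), t=0 (8%4)
i=2: r=2+8=10, c=0*2+0=0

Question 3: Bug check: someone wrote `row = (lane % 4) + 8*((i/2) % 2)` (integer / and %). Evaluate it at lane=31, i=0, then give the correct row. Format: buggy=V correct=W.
buggy=3 correct=7

`(lane % 4) + 8*((i/2) % 2)`[31,0]→3
31: G=7,T=3
[0] (7+0,3*2+0) = (7,6)
row: 3 vs 7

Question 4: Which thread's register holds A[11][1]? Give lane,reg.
r:11=>grp=3,rB=1  c:1=>tig=0,lo=1
L=3*4+0=12  i=1*2+1=3

12,3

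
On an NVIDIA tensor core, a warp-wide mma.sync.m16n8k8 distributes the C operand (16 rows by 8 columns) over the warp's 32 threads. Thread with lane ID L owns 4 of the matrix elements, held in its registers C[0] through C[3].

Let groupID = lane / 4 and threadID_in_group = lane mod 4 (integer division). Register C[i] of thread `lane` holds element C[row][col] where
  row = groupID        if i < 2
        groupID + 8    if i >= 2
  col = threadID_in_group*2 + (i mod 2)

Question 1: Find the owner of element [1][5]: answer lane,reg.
6,1

r: 1->gid=1,r8=0  c: 5->tid=2,i&1=1
L=1*4+2=6  i=0*2+1=1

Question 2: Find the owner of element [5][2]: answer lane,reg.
r=5⇒gr=5,Rb=0  c=2⇒th=1,odd=0
L=5*4+1=21  i=0*2+0=0

21,0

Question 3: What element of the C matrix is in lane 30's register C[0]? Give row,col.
7,4

30: grp=7,tig=2
[0] (7+0,2*2+0) = (7,4)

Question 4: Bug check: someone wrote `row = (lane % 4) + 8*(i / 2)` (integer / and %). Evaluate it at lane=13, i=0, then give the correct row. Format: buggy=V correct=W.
`(lane % 4) + 8*(i / 2)`[13,0]->1
lane 13: g=3 (13/4), t=1 (13%4)
i=0: r=3+0=3, c=1*2+0=2
row: 1 vs 3

buggy=1 correct=3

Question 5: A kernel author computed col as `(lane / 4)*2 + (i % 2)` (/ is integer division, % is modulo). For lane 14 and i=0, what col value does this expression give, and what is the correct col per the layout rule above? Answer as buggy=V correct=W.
buggy=6 correct=4

`(lane / 4)*2 + (i % 2)`[14,0]⇒6
L=14⇒gr=14>>2=3, th=14&3=2
[0]⇒row 3+0=3  col 2·2+0=4
col: 6 vs 4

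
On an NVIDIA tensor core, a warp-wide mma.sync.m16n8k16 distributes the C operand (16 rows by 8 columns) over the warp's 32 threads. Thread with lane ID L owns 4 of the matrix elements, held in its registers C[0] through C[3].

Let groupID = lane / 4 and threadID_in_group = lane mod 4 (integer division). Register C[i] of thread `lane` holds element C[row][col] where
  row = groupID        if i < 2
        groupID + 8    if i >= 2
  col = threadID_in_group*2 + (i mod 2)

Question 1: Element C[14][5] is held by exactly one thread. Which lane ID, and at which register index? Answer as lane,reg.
26,3

r=14→G=6,rhi=1  c=5→T=2,p=1
L=6*4+2=26  i=1*2+1=3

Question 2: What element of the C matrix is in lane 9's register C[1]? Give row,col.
L=9->g=9>>2=2, t=9&3=1
[1]->row 2+0=2  col 1·2+1=3

2,3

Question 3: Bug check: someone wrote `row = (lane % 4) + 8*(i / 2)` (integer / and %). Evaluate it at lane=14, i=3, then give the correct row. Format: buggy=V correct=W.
`(lane % 4) + 8*(i / 2)`[14,3]->10
14: g=3,t=2
[3] (3+8,2*2+1) = (11,5)
row: 10 vs 11

buggy=10 correct=11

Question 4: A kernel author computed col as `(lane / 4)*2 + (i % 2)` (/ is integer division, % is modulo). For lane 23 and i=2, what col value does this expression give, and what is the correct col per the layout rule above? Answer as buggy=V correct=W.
buggy=10 correct=6

`(lane / 4)*2 + (i % 2)`[23,2]->10
23: gid=5,tid=3
[2] (5+8,3*2+0) = (13,6)
col: 10 vs 6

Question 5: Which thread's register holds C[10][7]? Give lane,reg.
r: 10->gid=2,r8=1  c: 7->tid=3,i&1=1
L=2*4+3=11  i=1*2+1=3

11,3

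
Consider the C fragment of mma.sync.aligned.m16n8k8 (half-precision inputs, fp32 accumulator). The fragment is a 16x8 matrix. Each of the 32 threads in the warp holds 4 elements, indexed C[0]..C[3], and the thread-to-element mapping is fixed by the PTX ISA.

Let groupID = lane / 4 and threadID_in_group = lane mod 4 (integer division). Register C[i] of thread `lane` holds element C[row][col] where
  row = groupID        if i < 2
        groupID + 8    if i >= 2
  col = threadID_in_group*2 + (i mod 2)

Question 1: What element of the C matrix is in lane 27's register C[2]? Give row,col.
lane 27->27/4=6, 27 mod 4=3
i=2  r:6+8->14  c:2·3+0->6

14,6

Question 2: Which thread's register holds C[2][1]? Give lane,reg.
r:2=>grp=2,rB=0  c:1=>tig=0,lo=1
L=2*4+0=8  i=0*2+1=1

8,1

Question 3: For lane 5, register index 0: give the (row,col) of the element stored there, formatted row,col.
1,2

lane 5: gr=1 (5/4), th=1 (5%4)
i=0: r=1+0=1, c=1*2+0=2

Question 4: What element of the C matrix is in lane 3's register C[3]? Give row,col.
lane 3⇒3/4=0, 3 mod 4=3
i=3  r:0+8⇒8  c:2·3+1⇒7

8,7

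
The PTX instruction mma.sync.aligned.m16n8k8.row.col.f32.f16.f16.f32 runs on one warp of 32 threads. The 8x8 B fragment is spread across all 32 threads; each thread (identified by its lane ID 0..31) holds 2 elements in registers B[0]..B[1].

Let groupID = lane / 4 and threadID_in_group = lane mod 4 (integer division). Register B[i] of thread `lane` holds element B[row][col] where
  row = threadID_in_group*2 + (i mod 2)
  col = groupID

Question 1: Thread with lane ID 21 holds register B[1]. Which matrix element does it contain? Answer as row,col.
L=21=>grp=21>>2=5, tig=21&3=1
[1]=>row 1·2+1=3  col grp=5

3,5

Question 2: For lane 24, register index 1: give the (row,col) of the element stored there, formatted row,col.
24: gr=6,th=0
[1] (0*2+1,6) = (1,6)

1,6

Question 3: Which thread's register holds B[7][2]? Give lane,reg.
c:2=>grp=2  r:7=>tig=3,lo=1
L=2*4+3=11  i=1=1

11,1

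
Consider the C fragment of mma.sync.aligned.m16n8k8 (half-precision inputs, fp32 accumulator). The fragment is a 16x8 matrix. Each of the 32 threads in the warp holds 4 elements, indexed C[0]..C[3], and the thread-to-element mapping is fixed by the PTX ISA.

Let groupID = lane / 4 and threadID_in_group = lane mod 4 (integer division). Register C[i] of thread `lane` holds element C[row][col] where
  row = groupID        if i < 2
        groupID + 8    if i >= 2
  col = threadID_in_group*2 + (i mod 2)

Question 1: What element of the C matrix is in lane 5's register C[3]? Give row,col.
L=5⇒gr=5>>2=1, th=5&3=1
[3]⇒row 1+8=9  col 1·2+1=3

9,3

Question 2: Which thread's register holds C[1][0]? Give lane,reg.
4,0

r=1→G=1,rhi=0  c=0→T=0,p=0
L=1*4+0=4  i=0*2+0=0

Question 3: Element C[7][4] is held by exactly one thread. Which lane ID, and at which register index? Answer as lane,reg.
r:7=>grp=7,rB=0  c:4=>tig=2,lo=0
L=7*4+2=30  i=0*2+0=0

30,0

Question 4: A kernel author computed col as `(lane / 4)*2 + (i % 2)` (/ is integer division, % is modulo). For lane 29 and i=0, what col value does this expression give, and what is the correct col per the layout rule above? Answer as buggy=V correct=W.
`(lane / 4)*2 + (i % 2)`[29,0]->14
29: gid=7,tid=1
[0] (7+0,1*2+0) = (7,2)
col: 14 vs 2

buggy=14 correct=2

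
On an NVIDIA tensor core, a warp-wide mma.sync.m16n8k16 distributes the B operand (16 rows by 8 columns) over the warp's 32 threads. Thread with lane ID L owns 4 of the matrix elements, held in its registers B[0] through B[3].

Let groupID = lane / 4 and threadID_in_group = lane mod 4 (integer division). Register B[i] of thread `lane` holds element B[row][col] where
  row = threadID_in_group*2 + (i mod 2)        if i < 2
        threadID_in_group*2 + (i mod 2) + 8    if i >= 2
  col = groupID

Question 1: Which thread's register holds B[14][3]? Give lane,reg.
c: 3->gid=3  r: 14->r8=1,tid=3,i&1=0
L=3*4+3=15  i=1*2+0=2

15,2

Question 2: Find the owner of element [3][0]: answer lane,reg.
c=0→G=0  r=3→rhi=0,T=1,p=1
L=0*4+1=1  i=0*2+1=1

1,1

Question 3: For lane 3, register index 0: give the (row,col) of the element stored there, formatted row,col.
3: G=0,T=3
[0] (3*2+0+0,0) = (6,0)

6,0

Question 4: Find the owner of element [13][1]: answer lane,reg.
6,3

c: 1->gid=1  r: 13->r8=1,tid=2,i&1=1
L=1*4+2=6  i=1*2+1=3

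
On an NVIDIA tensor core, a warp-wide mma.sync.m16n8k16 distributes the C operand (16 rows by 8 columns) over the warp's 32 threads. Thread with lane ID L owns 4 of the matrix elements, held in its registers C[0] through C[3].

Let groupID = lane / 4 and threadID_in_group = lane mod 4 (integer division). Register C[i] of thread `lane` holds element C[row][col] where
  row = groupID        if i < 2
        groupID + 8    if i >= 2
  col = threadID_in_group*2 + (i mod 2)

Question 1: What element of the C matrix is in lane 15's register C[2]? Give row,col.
11,6

lane 15→15/4=3, 15 mod 4=3
i=2  r:3+8→11  c:2·3+0→6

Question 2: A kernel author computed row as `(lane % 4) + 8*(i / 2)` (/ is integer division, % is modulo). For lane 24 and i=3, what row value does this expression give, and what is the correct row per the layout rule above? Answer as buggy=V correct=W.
`(lane % 4) + 8*(i / 2)`[24,3]⇒8
lane 24⇒24/4=6, 24 mod 4=0
i=3  r:6+8⇒14  c:2·0+1⇒1
row: 8 vs 14

buggy=8 correct=14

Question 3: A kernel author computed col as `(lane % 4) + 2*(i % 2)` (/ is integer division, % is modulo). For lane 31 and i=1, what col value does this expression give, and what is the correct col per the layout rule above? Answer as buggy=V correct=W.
buggy=5 correct=7

`(lane % 4) + 2*(i % 2)`[31,1]->5
lane 31->31/4=7, 31 mod 4=3
i=1  r:7+0->7  c:2·3+1->7
col: 5 vs 7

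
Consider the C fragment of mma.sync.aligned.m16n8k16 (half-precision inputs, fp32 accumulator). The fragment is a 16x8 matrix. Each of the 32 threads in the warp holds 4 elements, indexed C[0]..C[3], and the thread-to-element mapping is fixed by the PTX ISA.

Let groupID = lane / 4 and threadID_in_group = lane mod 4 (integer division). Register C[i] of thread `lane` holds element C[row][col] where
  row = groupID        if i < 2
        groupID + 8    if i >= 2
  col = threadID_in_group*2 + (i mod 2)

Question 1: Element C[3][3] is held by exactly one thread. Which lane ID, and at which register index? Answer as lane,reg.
r=3⇒gr=3,Rb=0  c=3⇒th=1,odd=1
L=3*4+1=13  i=0*2+1=1

13,1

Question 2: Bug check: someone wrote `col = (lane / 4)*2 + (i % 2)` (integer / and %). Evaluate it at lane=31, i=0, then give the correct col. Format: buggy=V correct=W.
buggy=14 correct=6

`(lane / 4)*2 + (i % 2)`[31,0]=>14
L=31=>grp=31>>2=7, tig=31&3=3
[0]=>row 7+0=7  col 3·2+0=6
col: 14 vs 6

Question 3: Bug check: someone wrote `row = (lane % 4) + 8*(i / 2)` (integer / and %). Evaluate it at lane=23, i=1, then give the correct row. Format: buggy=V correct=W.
`(lane % 4) + 8*(i / 2)`[23,1]⇒3
lane 23⇒23/4=5, 23 mod 4=3
i=1  r:5+0⇒5  c:2·3+1⇒7
row: 3 vs 5

buggy=3 correct=5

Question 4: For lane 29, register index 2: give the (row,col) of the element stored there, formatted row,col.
15,2

lane 29->29/4=7, 29 mod 4=1
i=2  r:7+8->15  c:2·1+0->2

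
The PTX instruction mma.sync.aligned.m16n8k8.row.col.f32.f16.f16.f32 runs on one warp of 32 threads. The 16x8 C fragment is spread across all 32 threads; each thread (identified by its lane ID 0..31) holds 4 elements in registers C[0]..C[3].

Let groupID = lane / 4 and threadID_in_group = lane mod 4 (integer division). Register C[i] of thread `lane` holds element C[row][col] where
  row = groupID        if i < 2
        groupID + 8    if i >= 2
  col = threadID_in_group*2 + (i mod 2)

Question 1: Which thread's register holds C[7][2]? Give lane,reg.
29,0

r=7→G=7,rhi=0  c=2→T=1,p=0
L=7*4+1=29  i=0*2+0=0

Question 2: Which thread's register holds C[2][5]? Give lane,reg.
10,1

r=2->g=2,rb=0  c=5->t=2,b0=1
L=2*4+2=10  i=0*2+1=1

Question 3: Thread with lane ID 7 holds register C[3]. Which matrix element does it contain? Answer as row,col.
9,7

7: g=1,t=3
[3] (1+8,3*2+1) = (9,7)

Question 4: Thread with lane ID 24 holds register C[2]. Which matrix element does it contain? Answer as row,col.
14,0

L=24->gid=24>>2=6, tid=24&3=0
[2]->row 6+8=14  col 0·2+0=0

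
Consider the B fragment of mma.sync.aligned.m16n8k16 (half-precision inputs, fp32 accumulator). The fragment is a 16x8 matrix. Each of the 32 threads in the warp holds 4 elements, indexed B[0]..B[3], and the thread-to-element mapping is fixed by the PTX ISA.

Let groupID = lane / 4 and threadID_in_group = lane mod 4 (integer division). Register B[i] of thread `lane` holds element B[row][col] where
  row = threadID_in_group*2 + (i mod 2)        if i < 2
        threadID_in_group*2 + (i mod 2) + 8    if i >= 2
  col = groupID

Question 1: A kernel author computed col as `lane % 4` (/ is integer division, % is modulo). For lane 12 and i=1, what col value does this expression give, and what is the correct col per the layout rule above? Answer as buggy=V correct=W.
buggy=0 correct=3

`lane % 4`[12,1]→0
lane 12→12/4=3, 12 mod 4=0
i=1  r:2·0+1+0→1  c:3
col: 0 vs 3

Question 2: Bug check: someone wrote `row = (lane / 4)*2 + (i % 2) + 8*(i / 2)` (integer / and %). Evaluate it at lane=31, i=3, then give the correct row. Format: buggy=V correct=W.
`(lane / 4)*2 + (i % 2) + 8*(i / 2)`[31,3]->23
lane 31: gid=7 (31/4), tid=3 (31%4)
i=3: r=3*2+1+8=15, c=gid=7
row: 23 vs 15

buggy=23 correct=15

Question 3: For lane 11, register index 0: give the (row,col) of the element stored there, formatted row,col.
L=11->g=11>>2=2, t=11&3=3
[0]->row 3·2+0+0=6  col g=2

6,2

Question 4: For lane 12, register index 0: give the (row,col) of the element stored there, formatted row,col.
0,3

12: g=3,t=0
[0] (0*2+0+0,3) = (0,3)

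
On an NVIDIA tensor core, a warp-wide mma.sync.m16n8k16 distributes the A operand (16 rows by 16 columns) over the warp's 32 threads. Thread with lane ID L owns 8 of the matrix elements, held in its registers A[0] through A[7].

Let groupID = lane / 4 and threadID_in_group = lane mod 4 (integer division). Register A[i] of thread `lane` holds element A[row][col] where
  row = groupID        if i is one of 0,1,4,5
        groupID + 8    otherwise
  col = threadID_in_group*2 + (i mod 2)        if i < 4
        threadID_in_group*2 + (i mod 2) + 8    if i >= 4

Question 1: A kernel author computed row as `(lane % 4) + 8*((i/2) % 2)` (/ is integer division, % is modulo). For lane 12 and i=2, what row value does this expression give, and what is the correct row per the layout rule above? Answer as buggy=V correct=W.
`(lane % 4) + 8*((i/2) % 2)`[12,2]->8
12: g=3,t=0
[2] (3+8,0*2+0+0) = (11,0)
row: 8 vs 11

buggy=8 correct=11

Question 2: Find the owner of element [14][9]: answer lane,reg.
24,7

r=14->g=6,rb=1  c=9->cb=1,t=0,b0=1
L=6*4+0=24  i=1*4+1*2+1=7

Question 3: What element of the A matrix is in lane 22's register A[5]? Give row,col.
22: grp=5,tig=2
[5] (5+0,2*2+1+8) = (5,13)

5,13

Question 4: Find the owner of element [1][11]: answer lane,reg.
5,5

r:1=>grp=1,rB=0  c:11=>cB=1,tig=1,lo=1
L=1*4+1=5  i=1*4+0*2+1=5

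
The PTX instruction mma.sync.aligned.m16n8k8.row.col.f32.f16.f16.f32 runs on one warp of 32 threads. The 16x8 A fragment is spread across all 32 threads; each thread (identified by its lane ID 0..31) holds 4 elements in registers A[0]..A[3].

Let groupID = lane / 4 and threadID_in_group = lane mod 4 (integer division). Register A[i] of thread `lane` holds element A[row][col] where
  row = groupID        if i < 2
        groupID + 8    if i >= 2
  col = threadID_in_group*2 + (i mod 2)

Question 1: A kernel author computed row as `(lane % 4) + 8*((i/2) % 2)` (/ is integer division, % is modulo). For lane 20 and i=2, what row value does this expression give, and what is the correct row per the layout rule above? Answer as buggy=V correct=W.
buggy=8 correct=13

`(lane % 4) + 8*((i/2) % 2)`[20,2]→8
20: G=5,T=0
[2] (5+8,0*2+0) = (13,0)
row: 8 vs 13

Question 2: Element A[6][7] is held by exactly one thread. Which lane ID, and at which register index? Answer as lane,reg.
r:6=>grp=6,rB=0  c:7=>tig=3,lo=1
L=6*4+3=27  i=0*2+1=1

27,1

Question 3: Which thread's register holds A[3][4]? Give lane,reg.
14,0

r=3→G=3,rhi=0  c=4→T=2,p=0
L=3*4+2=14  i=0*2+0=0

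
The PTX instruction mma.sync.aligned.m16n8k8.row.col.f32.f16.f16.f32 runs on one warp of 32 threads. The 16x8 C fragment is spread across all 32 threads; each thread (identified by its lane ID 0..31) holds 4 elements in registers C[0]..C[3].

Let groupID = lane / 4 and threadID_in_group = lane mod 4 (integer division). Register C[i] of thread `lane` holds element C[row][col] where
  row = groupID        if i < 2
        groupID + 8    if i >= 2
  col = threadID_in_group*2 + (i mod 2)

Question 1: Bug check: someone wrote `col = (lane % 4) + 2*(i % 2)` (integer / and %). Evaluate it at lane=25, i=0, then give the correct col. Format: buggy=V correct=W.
`(lane % 4) + 2*(i % 2)`[25,0]->1
25: g=6,t=1
[0] (6+0,1*2+0) = (6,2)
col: 1 vs 2

buggy=1 correct=2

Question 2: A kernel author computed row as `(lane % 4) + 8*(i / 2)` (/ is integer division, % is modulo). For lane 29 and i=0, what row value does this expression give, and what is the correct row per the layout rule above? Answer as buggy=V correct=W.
buggy=1 correct=7

`(lane % 4) + 8*(i / 2)`[29,0]->1
lane 29->29/4=7, 29 mod 4=1
i=0  r:7+0->7  c:2·1+0->2
row: 1 vs 7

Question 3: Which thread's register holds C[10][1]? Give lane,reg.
8,3

r=10->g=2,rb=1  c=1->t=0,b0=1
L=2*4+0=8  i=1*2+1=3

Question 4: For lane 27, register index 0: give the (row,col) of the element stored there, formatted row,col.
6,6

lane 27: g=6 (27/4), t=3 (27%4)
i=0: r=6+0=6, c=3*2+0=6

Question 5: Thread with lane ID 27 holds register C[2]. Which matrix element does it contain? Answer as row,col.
L=27->gid=27>>2=6, tid=27&3=3
[2]->row 6+8=14  col 3·2+0=6

14,6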